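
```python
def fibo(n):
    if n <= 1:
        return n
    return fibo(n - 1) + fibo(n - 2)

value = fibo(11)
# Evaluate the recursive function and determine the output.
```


fibo(11)
= fibo(10) + fibo(9)
= (fibo(9) + fibo(8)) + fibo(9)
Computing bottom-up: fibo(0)=0, fibo(1)=1, fibo(2)=1, fibo(3)=2, fibo(4)=3, fibo(5)=5, fibo(6)=8, fibo(7)=13, fibo(8)=21, fibo(9)=34, fibo(10)=55, fibo(11)=89
= 89


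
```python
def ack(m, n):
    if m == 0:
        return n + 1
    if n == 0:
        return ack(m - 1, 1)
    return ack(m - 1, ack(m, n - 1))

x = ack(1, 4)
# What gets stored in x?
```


ack(1, 4)
= ack(0, ack(1, 3))
First compute ack(1, 3) = 5
= ack(0, 5)
= 6


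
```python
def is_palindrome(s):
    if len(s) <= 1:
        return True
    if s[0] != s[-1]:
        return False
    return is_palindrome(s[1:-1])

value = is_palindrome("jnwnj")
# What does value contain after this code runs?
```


is_palindrome("jnwnj")
"jnwnj": s[0]='j' == s[-1]='j' -> is_palindrome("nwn")
"nwn": s[0]='n' == s[-1]='n' -> is_palindrome("w")
"w": len <= 1 -> True
= True


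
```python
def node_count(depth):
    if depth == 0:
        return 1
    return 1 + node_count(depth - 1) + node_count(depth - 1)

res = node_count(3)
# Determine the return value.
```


node_count(3)
= 1 + node_count(2) + node_count(2)
= 1 + 2 * node_count(2)
node_count(k) = 2^(k+1) - 1
node_count(0) = 1
node_count(1) = 3
node_count(2) = 7
node_count(3) = 15
node_count(3) = 2^4 - 1 = 15


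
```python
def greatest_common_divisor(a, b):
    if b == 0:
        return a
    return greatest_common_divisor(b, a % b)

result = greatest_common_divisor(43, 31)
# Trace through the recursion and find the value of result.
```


greatest_common_divisor(43, 31)
= greatest_common_divisor(31, 43 % 31) = greatest_common_divisor(31, 12)
= greatest_common_divisor(12, 31 % 12) = greatest_common_divisor(12, 7)
= greatest_common_divisor(7, 12 % 7) = greatest_common_divisor(7, 5)
= greatest_common_divisor(5, 7 % 5) = greatest_common_divisor(5, 2)
= greatest_common_divisor(2, 5 % 2) = greatest_common_divisor(2, 1)
= greatest_common_divisor(1, 2 % 1) = greatest_common_divisor(1, 0)
b == 0, return a = 1


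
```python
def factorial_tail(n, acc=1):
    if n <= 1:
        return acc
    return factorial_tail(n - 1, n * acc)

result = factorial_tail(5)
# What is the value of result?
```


factorial_tail(5, 1)
= factorial_tail(4, 5 * 1) = factorial_tail(4, 5)
= factorial_tail(3, 4 * 5) = factorial_tail(3, 20)
= factorial_tail(2, 3 * 20) = factorial_tail(2, 60)
= factorial_tail(1, 2 * 60) = factorial_tail(1, 120)
n <= 1, return acc = 120


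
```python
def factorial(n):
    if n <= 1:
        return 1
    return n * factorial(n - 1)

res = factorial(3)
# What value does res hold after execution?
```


factorial(3)
= 3 * factorial(2)
= 3 * 2 * factorial(1)
= 3 * 2 * 1
= 6


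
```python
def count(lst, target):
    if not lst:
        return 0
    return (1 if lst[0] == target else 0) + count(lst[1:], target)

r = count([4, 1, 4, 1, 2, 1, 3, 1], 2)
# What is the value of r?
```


count([4, 1, 4, 1, 2, 1, 3, 1], 2)
lst[0]=4 != 2: 0 + count([1, 4, 1, 2, 1, 3, 1], 2)
lst[0]=1 != 2: 0 + count([4, 1, 2, 1, 3, 1], 2)
lst[0]=4 != 2: 0 + count([1, 2, 1, 3, 1], 2)
lst[0]=1 != 2: 0 + count([2, 1, 3, 1], 2)
lst[0]=2 == 2: 1 + count([1, 3, 1], 2)
lst[0]=1 != 2: 0 + count([3, 1], 2)
lst[0]=3 != 2: 0 + count([1], 2)
lst[0]=1 != 2: 0 + count([], 2)
= 1


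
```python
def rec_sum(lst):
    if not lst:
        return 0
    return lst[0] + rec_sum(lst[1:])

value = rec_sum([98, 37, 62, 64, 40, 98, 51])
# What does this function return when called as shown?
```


rec_sum([98, 37, 62, 64, 40, 98, 51])
= 98 + rec_sum([37, 62, 64, 40, 98, 51])
= 98 + 37 + rec_sum([62, 64, 40, 98, 51])
= 98 + 37 + 62 + rec_sum([64, 40, 98, 51])
= 98 + 37 + 62 + 64 + rec_sum([40, 98, 51])
= 98 + 37 + 62 + 64 + 40 + rec_sum([98, 51])
= 98 + 37 + 62 + 64 + 40 + 98 + rec_sum([51])
= 98 + 37 + 62 + 64 + 40 + 98 + 51 + rec_sum([])
= 98 + 37 + 62 + 64 + 40 + 98 + 51 + 0
= 450


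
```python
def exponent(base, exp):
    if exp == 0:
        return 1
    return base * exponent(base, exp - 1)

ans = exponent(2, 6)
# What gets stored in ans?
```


exponent(2, 6)
= 2 * exponent(2, 5)
= 2 * 2 * exponent(2, 4)
= 2 * 2 * 2 * exponent(2, 3)
= 2 * 2 * 2 * 2 * exponent(2, 2)
= 2 * 2 * 2 * 2 * 2 * exponent(2, 1)
= 2 * 2 * 2 * 2 * 2 * 2 * exponent(2, 0)
= 2 * 2 * 2 * 2 * 2 * 2 * 1
= 64


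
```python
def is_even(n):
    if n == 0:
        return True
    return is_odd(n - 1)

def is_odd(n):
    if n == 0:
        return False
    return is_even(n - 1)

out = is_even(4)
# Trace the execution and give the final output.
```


is_even(4)
= is_odd(3)
= is_even(2)
= is_odd(1)
= is_even(0)
n == 0: return True
= True


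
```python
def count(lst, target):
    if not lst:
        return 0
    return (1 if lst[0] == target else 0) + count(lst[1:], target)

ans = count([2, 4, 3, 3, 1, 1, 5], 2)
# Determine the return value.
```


count([2, 4, 3, 3, 1, 1, 5], 2)
lst[0]=2 == 2: 1 + count([4, 3, 3, 1, 1, 5], 2)
lst[0]=4 != 2: 0 + count([3, 3, 1, 1, 5], 2)
lst[0]=3 != 2: 0 + count([3, 1, 1, 5], 2)
lst[0]=3 != 2: 0 + count([1, 1, 5], 2)
lst[0]=1 != 2: 0 + count([1, 5], 2)
lst[0]=1 != 2: 0 + count([5], 2)
lst[0]=5 != 2: 0 + count([], 2)
= 1


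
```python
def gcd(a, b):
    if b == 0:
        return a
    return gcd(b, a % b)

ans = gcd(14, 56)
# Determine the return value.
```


gcd(14, 56)
= gcd(56, 14 % 56) = gcd(56, 14)
= gcd(14, 56 % 14) = gcd(14, 0)
b == 0, return a = 14


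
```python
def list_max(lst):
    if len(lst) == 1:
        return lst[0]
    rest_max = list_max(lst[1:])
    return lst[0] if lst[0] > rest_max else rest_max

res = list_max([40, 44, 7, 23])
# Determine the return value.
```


list_max([40, 44, 7, 23])
= compare 40 with list_max([44, 7, 23])
= compare 44 with list_max([7, 23])
= compare 7 with list_max([23])
Base: list_max([23]) = 23
compare 7 with 23: max = 23
compare 44 with 23: max = 44
compare 40 with 44: max = 44
= 44


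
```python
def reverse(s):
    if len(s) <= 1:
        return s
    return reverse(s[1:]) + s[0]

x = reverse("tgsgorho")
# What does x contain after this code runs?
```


reverse("tgsgorho")
= reverse("gsgorho") + "t"
= reverse("sgorho") + "g" + "t"
= reverse("gorho") + "s" + "g" + "t"
= reverse("orho") + "g" + "s" + "g" + "t"
= reverse("rho") + "o" + "g" + "s" + "g" + "t"
= reverse("ho") + "r" + "o" + "g" + "s" + "g" + "t"
= reverse("o") + "h" + "r" + "o" + "g" + "s" + "g" + "t"
= "o" + "h" + "r" + "o" + "g" + "s" + "g" + "t"
= "ohrogsgt"


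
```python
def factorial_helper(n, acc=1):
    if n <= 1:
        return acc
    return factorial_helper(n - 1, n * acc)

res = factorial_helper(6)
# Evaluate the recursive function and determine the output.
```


factorial_helper(6, 1)
= factorial_helper(5, 6 * 1) = factorial_helper(5, 6)
= factorial_helper(4, 5 * 6) = factorial_helper(4, 30)
= factorial_helper(3, 4 * 30) = factorial_helper(3, 120)
= factorial_helper(2, 3 * 120) = factorial_helper(2, 360)
= factorial_helper(1, 2 * 360) = factorial_helper(1, 720)
n <= 1, return acc = 720


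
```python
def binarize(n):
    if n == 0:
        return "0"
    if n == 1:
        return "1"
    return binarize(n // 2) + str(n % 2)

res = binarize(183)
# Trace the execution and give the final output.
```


binarize(183)
= binarize(91) + "1"
= binarize(45) + "1" + "1"
= binarize(22) + "1" + "1" + "1"
= binarize(11) + "0" + "1" + "1" + "1"
= binarize(5) + "1" + "0" + "1" + "1" + "1"
= binarize(2) + "1" + "1" + "0" + "1" + "1" + "1"
= binarize(1) + "0" + "1" + "1" + "0" + "1" + "1" + "1"
= "1" + "0" + "1" + "1" + "0" + "1" + "1" + "1"
= "10110111"


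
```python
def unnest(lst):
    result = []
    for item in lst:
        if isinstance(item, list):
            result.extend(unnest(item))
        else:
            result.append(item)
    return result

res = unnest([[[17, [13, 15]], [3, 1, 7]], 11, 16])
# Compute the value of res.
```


unnest([[[17, [13, 15]], [3, 1, 7]], 11, 16])
Processing each element:
  [[17, [13, 15]], [3, 1, 7]] is a list -> unnest recursively -> [17, 13, 15, 3, 1, 7]
  11 is not a list -> append 11
  16 is not a list -> append 16
= [17, 13, 15, 3, 1, 7, 11, 16]


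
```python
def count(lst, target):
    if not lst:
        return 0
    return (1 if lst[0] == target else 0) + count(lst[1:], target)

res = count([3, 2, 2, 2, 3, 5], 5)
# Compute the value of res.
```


count([3, 2, 2, 2, 3, 5], 5)
lst[0]=3 != 5: 0 + count([2, 2, 2, 3, 5], 5)
lst[0]=2 != 5: 0 + count([2, 2, 3, 5], 5)
lst[0]=2 != 5: 0 + count([2, 3, 5], 5)
lst[0]=2 != 5: 0 + count([3, 5], 5)
lst[0]=3 != 5: 0 + count([5], 5)
lst[0]=5 == 5: 1 + count([], 5)
= 1


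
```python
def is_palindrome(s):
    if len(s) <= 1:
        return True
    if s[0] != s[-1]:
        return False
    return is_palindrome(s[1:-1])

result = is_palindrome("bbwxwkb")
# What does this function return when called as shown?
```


is_palindrome("bbwxwkb")
"bbwxwkb": s[0]='b' == s[-1]='b' -> is_palindrome("bwxwk")
"bwxwk": s[0]='b' != s[-1]='k' -> False
= False


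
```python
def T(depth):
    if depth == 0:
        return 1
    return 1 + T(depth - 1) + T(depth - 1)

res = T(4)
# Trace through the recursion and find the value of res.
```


T(4)
= 1 + T(3) + T(3)
= 1 + 2 * T(3)
T(k) = 2^(k+1) - 1
T(0) = 1
T(1) = 3
T(2) = 7
T(3) = 15
T(4) = 31
T(4) = 2^5 - 1 = 31


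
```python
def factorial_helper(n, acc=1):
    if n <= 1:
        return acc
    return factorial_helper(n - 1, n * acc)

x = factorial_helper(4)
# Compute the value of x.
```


factorial_helper(4, 1)
= factorial_helper(3, 4 * 1) = factorial_helper(3, 4)
= factorial_helper(2, 3 * 4) = factorial_helper(2, 12)
= factorial_helper(1, 2 * 12) = factorial_helper(1, 24)
n <= 1, return acc = 24


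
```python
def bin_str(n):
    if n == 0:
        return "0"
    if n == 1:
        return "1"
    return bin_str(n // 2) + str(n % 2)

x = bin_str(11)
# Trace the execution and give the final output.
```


bin_str(11)
= bin_str(5) + "1"
= bin_str(2) + "1" + "1"
= bin_str(1) + "0" + "1" + "1"
= "1" + "0" + "1" + "1"
= "1011"


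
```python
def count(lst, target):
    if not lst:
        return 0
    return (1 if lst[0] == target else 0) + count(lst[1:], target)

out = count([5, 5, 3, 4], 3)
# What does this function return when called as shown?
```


count([5, 5, 3, 4], 3)
lst[0]=5 != 3: 0 + count([5, 3, 4], 3)
lst[0]=5 != 3: 0 + count([3, 4], 3)
lst[0]=3 == 3: 1 + count([4], 3)
lst[0]=4 != 3: 0 + count([], 3)
= 1


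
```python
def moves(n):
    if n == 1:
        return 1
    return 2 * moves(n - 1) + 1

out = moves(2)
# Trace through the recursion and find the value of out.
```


moves(2)
= 2 * moves(1) + 1
Now compute bottom-up:
moves(1) = 1
moves(2) = 2 * 1 + 1 = 3
= 3


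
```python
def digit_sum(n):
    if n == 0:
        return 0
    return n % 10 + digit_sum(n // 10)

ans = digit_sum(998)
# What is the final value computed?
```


digit_sum(998)
= 8 + digit_sum(99)
= 8 + 9 + digit_sum(9)
= 8 + 9 + 9 + digit_sum(0)
= 8 + 9 + 9 + 0
= 26


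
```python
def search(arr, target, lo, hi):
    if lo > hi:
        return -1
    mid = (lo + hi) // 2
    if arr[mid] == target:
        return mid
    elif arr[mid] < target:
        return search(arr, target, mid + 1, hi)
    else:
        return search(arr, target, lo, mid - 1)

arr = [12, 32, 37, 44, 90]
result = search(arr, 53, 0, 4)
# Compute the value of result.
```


search(arr, 53, 0, 4)
lo=0, hi=4, mid=2, arr[mid]=37
37 < 53, search right half
lo=3, hi=4, mid=3, arr[mid]=44
44 < 53, search right half
lo=4, hi=4, mid=4, arr[mid]=90
90 > 53, search left half
lo > hi, target not found, return -1
= -1


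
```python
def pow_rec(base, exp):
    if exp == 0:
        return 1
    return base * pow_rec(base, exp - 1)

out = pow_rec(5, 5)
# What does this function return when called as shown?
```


pow_rec(5, 5)
= 5 * pow_rec(5, 4)
= 5 * 5 * pow_rec(5, 3)
= 5 * 5 * 5 * pow_rec(5, 2)
= 5 * 5 * 5 * 5 * pow_rec(5, 1)
= 5 * 5 * 5 * 5 * 5 * pow_rec(5, 0)
= 5 * 5 * 5 * 5 * 5 * 1
= 3125


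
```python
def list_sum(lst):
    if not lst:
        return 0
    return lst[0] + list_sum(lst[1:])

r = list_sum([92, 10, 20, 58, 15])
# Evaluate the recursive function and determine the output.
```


list_sum([92, 10, 20, 58, 15])
= 92 + list_sum([10, 20, 58, 15])
= 92 + 10 + list_sum([20, 58, 15])
= 92 + 10 + 20 + list_sum([58, 15])
= 92 + 10 + 20 + 58 + list_sum([15])
= 92 + 10 + 20 + 58 + 15 + list_sum([])
= 92 + 10 + 20 + 58 + 15 + 0
= 195


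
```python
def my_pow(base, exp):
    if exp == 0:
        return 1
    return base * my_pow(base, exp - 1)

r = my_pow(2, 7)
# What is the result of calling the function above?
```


my_pow(2, 7)
= 2 * my_pow(2, 6)
= 2 * 2 * my_pow(2, 5)
= 2 * 2 * 2 * my_pow(2, 4)
= 2 * 2 * 2 * 2 * my_pow(2, 3)
= 2 * 2 * 2 * 2 * 2 * my_pow(2, 2)
= 2 * 2 * 2 * 2 * 2 * 2 * my_pow(2, 1)
= 2 * 2 * 2 * 2 * 2 * 2 * 2 * my_pow(2, 0)
= 2 * 2 * 2 * 2 * 2 * 2 * 2 * 1
= 128


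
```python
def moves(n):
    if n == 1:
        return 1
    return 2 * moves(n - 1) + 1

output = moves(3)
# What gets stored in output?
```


moves(3)
= 2 * moves(2) + 1
= 2 * (2 * moves(1) + 1) + 1
Now compute bottom-up:
moves(1) = 1
moves(2) = 2 * 1 + 1 = 3
moves(3) = 2 * 3 + 1 = 7
= 7


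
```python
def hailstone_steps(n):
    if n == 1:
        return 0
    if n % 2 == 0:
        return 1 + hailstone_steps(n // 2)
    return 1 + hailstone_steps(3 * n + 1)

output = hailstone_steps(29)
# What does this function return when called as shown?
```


hailstone_steps(29)
29 is odd -> 3*29+1 = 88 -> hailstone_steps(88)
88 is even -> hailstone_steps(44)
44 is even -> hailstone_steps(22)
22 is even -> hailstone_steps(11)
11 is odd -> 3*11+1 = 34 -> hailstone_steps(34)
34 is even -> hailstone_steps(17)
17 is odd -> 3*17+1 = 52 -> hailstone_steps(52)
52 is even -> hailstone_steps(26)
26 is even -> hailstone_steps(13)
13 is odd -> 3*13+1 = 40 -> hailstone_steps(40)
40 is even -> hailstone_steps(20)
20 is even -> hailstone_steps(10)
10 is even -> hailstone_steps(5)
5 is odd -> 3*5+1 = 16 -> hailstone_steps(16)
16 is even -> hailstone_steps(8)
8 is even -> hailstone_steps(4)
4 is even -> hailstone_steps(2)
2 is even -> hailstone_steps(1)
Reached 1 after 18 steps
= 18


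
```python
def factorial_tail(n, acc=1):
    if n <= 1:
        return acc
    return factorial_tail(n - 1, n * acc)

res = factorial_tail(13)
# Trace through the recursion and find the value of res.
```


factorial_tail(13, 1)
= factorial_tail(12, 13 * 1) = factorial_tail(12, 13)
= factorial_tail(11, 12 * 13) = factorial_tail(11, 156)
= factorial_tail(10, 11 * 156) = factorial_tail(10, 1716)
= factorial_tail(9, 10 * 1716) = factorial_tail(9, 17160)
= factorial_tail(8, 9 * 17160) = factorial_tail(8, 154440)
= factorial_tail(7, 8 * 154440) = factorial_tail(7, 1235520)
= factorial_tail(6, 7 * 1235520) = factorial_tail(6, 8648640)
= factorial_tail(5, 6 * 8648640) = factorial_tail(5, 51891840)
= factorial_tail(4, 5 * 51891840) = factorial_tail(4, 259459200)
= factorial_tail(3, 4 * 259459200) = factorial_tail(3, 1037836800)
= factorial_tail(2, 3 * 1037836800) = factorial_tail(2, 3113510400)
= factorial_tail(1, 2 * 3113510400) = factorial_tail(1, 6227020800)
n <= 1, return acc = 6227020800


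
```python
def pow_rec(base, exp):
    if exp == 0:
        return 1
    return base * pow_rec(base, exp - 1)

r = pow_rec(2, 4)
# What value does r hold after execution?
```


pow_rec(2, 4)
= 2 * pow_rec(2, 3)
= 2 * 2 * pow_rec(2, 2)
= 2 * 2 * 2 * pow_rec(2, 1)
= 2 * 2 * 2 * 2 * pow_rec(2, 0)
= 2 * 2 * 2 * 2 * 1
= 16


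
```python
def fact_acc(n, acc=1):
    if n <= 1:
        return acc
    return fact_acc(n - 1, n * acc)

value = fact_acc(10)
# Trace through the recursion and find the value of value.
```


fact_acc(10, 1)
= fact_acc(9, 10 * 1) = fact_acc(9, 10)
= fact_acc(8, 9 * 10) = fact_acc(8, 90)
= fact_acc(7, 8 * 90) = fact_acc(7, 720)
= fact_acc(6, 7 * 720) = fact_acc(6, 5040)
= fact_acc(5, 6 * 5040) = fact_acc(5, 30240)
= fact_acc(4, 5 * 30240) = fact_acc(4, 151200)
= fact_acc(3, 4 * 151200) = fact_acc(3, 604800)
= fact_acc(2, 3 * 604800) = fact_acc(2, 1814400)
= fact_acc(1, 2 * 1814400) = fact_acc(1, 3628800)
n <= 1, return acc = 3628800


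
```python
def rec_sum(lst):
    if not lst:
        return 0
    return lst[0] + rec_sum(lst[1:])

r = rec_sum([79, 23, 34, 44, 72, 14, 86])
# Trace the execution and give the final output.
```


rec_sum([79, 23, 34, 44, 72, 14, 86])
= 79 + rec_sum([23, 34, 44, 72, 14, 86])
= 79 + 23 + rec_sum([34, 44, 72, 14, 86])
= 79 + 23 + 34 + rec_sum([44, 72, 14, 86])
= 79 + 23 + 34 + 44 + rec_sum([72, 14, 86])
= 79 + 23 + 34 + 44 + 72 + rec_sum([14, 86])
= 79 + 23 + 34 + 44 + 72 + 14 + rec_sum([86])
= 79 + 23 + 34 + 44 + 72 + 14 + 86 + rec_sum([])
= 79 + 23 + 34 + 44 + 72 + 14 + 86 + 0
= 352


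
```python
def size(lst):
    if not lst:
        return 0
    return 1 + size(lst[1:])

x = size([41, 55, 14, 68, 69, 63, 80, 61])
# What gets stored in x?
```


size([41, 55, 14, 68, 69, 63, 80, 61])
= 1 + size([55, 14, 68, 69, 63, 80, 61])
= 1 + 1 + size([14, 68, 69, 63, 80, 61])
= 1 + 1 + 1 + size([68, 69, 63, 80, 61])
= 1 + 1 + 1 + 1 + size([69, 63, 80, 61])
= 1 + 1 + 1 + 1 + 1 + size([63, 80, 61])
= 1 + 1 + 1 + 1 + 1 + 1 + size([80, 61])
= 1 + 1 + 1 + 1 + 1 + 1 + 1 + size([61])
= 1 + 1 + 1 + 1 + 1 + 1 + 1 + 1 + size([])
= 1 + 1 + 1 + 1 + 1 + 1 + 1 + 1 + 0
= 8


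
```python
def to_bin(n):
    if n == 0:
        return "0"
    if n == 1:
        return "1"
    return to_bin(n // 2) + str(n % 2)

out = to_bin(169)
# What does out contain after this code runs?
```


to_bin(169)
= to_bin(84) + "1"
= to_bin(42) + "0" + "1"
= to_bin(21) + "0" + "0" + "1"
= to_bin(10) + "1" + "0" + "0" + "1"
= to_bin(5) + "0" + "1" + "0" + "0" + "1"
= to_bin(2) + "1" + "0" + "1" + "0" + "0" + "1"
= to_bin(1) + "0" + "1" + "0" + "1" + "0" + "0" + "1"
= "1" + "0" + "1" + "0" + "1" + "0" + "0" + "1"
= "10101001"


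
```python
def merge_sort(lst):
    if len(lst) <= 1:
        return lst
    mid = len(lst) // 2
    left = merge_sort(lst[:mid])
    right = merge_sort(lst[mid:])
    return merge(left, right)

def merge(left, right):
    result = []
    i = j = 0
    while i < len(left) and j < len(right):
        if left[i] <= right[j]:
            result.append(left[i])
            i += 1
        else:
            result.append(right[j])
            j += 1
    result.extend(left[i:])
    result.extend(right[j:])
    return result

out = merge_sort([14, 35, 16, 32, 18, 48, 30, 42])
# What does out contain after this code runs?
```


merge_sort([14, 35, 16, 32, 18, 48, 30, 42])
Split into [14, 35, 16, 32] and [18, 48, 30, 42]
Left sorted: [14, 16, 32, 35]
Right sorted: [18, 30, 42, 48]
Merge [14, 16, 32, 35] and [18, 30, 42, 48]
= [14, 16, 18, 30, 32, 35, 42, 48]


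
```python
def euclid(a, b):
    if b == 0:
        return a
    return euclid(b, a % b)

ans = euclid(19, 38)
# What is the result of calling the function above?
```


euclid(19, 38)
= euclid(38, 19 % 38) = euclid(38, 19)
= euclid(19, 38 % 19) = euclid(19, 0)
b == 0, return a = 19


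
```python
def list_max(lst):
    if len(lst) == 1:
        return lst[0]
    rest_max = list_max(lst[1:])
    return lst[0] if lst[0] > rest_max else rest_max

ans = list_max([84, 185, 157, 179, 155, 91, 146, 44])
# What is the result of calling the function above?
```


list_max([84, 185, 157, 179, 155, 91, 146, 44])
= compare 84 with list_max([185, 157, 179, 155, 91, 146, 44])
= compare 185 with list_max([157, 179, 155, 91, 146, 44])
= compare 157 with list_max([179, 155, 91, 146, 44])
= compare 179 with list_max([155, 91, 146, 44])
= compare 155 with list_max([91, 146, 44])
= compare 91 with list_max([146, 44])
= compare 146 with list_max([44])
Base: list_max([44]) = 44
compare 146 with 44: max = 146
compare 91 with 146: max = 146
compare 155 with 146: max = 155
compare 179 with 155: max = 179
compare 157 with 179: max = 179
compare 185 with 179: max = 185
compare 84 with 185: max = 185
= 185


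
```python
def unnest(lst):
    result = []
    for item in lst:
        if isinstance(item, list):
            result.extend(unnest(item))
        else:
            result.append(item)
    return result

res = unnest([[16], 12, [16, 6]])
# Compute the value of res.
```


unnest([[16], 12, [16, 6]])
Processing each element:
  [16] is a list -> unnest recursively -> [16]
  12 is not a list -> append 12
  [16, 6] is a list -> unnest recursively -> [16, 6]
= [16, 12, 16, 6]


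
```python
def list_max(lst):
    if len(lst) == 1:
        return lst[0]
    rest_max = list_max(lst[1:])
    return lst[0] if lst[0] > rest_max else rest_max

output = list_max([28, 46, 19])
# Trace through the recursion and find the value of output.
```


list_max([28, 46, 19])
= compare 28 with list_max([46, 19])
= compare 46 with list_max([19])
Base: list_max([19]) = 19
compare 46 with 19: max = 46
compare 28 with 46: max = 46
= 46


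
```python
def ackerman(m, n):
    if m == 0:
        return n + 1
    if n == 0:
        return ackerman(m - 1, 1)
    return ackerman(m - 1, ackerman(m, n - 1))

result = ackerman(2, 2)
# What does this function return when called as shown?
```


ackerman(2, 2)
= ackerman(1, ackerman(2, 1))
First compute ackerman(2, 1) = 5
= ackerman(1, 5)
= 7


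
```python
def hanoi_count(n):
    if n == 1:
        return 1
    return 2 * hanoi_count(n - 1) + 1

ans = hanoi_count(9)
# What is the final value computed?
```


hanoi_count(9)
= 2 * hanoi_count(8) + 1
= 2 * (2 * hanoi_count(7) + 1) + 1
= 2 * (2 * (2 * hanoi_count(6) + 1) + 1) + 1
= 2 * (2 * (2 * (2 * hanoi_count(5) + 1) + 1) + 1) + 1
= 2 * (2 * (2 * (2 * (2 * hanoi_count(4) + 1) + 1) + 1) + 1) + 1
= 2 * (2 * (2 * (2 * (2 * (2 * hanoi_count(3) + 1) + 1) + 1) + 1) + 1) + 1
= 2 * (2 * (2 * (2 * (2 * (2 * (2 * hanoi_count(2) + 1) + 1) + 1) + 1) + 1) + 1) + 1
= 2 * (2 * (2 * (2 * (2 * (2 * (2 * (2 * hanoi_count(1) + 1) + 1) + 1) + 1) + 1) + 1) + 1) + 1
Now compute bottom-up:
hanoi_count(1) = 1
hanoi_count(2) = 2 * 1 + 1 = 3
hanoi_count(3) = 2 * 3 + 1 = 7
hanoi_count(4) = 2 * 7 + 1 = 15
hanoi_count(5) = 2 * 15 + 1 = 31
hanoi_count(6) = 2 * 31 + 1 = 63
hanoi_count(7) = 2 * 63 + 1 = 127
hanoi_count(8) = 2 * 127 + 1 = 255
hanoi_count(9) = 2 * 255 + 1 = 511
= 511


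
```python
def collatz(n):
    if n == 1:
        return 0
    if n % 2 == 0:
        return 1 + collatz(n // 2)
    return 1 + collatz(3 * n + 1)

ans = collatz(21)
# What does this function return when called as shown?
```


collatz(21)
21 is odd -> 3*21+1 = 64 -> collatz(64)
64 is even -> collatz(32)
32 is even -> collatz(16)
16 is even -> collatz(8)
8 is even -> collatz(4)
4 is even -> collatz(2)
2 is even -> collatz(1)
Reached 1 after 7 steps
= 7


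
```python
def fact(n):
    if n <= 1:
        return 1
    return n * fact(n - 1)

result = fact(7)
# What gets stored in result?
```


fact(7)
= 7 * fact(6)
= 7 * 6 * fact(5)
= 7 * 6 * 5 * fact(4)
= 7 * 6 * 5 * 4 * fact(3)
= 7 * 6 * 5 * 4 * 3 * fact(2)
= 7 * 6 * 5 * 4 * 3 * 2 * fact(1)
= 7 * 6 * 5 * 4 * 3 * 2 * 1
= 5040


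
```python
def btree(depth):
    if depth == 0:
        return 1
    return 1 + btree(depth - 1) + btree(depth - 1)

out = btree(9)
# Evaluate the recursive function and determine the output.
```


btree(9)
= 1 + btree(8) + btree(8)
= 1 + 2 * btree(8)
btree(k) = 2^(k+1) - 1
btree(0) = 1
btree(1) = 3
btree(2) = 7
btree(3) = 15
btree(4) = 31
btree(9) = 2^10 - 1 = 1023


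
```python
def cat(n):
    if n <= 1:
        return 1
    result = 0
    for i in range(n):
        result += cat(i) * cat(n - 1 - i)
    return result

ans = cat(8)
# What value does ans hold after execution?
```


cat(8)
= sum of cat(i) * cat(8-1-i) for i in 0..7
First compute sub-values bottom-up:
  cat(0) = 1, cat(1) = 1
  cat(2) = 1*1 + 1*1 = 2
  cat(3) = 1*2 + 1*1 + 2*1 = 5
  cat(4) = 1*5 + 1*2 + 2*1 + 5*1 = 14
  cat(5) = 1*14 + 1*5 + 2*2 + 5*1 + 14*1 = 42
  cat(6) = 1*42 + 1*14 + 2*5 + 5*2 + 14*1 + 42*1 = 132
  cat(7) = 1*132 + 1*42 + 2*14 + 5*5 + 14*2 + 42*1 + 132*1 = 429
Now cat(8):
  cat(0)*cat(7) = 1*429 = 429
  cat(1)*cat(6) = 1*132 = 132
  cat(2)*cat(5) = 2*42 = 84
  cat(3)*cat(4) = 5*14 = 70
  cat(4)*cat(3) = 14*5 = 70
  cat(5)*cat(2) = 42*2 = 84
  cat(6)*cat(1) = 132*1 = 132
  cat(7)*cat(0) = 429*1 = 429
= 429 + 132 + 84 + 70 + 70 + 84 + 132 + 429
= 1430


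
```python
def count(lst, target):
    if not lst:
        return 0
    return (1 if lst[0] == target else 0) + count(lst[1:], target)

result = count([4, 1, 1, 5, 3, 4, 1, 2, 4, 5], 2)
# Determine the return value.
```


count([4, 1, 1, 5, 3, 4, 1, 2, 4, 5], 2)
lst[0]=4 != 2: 0 + count([1, 1, 5, 3, 4, 1, 2, 4, 5], 2)
lst[0]=1 != 2: 0 + count([1, 5, 3, 4, 1, 2, 4, 5], 2)
lst[0]=1 != 2: 0 + count([5, 3, 4, 1, 2, 4, 5], 2)
lst[0]=5 != 2: 0 + count([3, 4, 1, 2, 4, 5], 2)
lst[0]=3 != 2: 0 + count([4, 1, 2, 4, 5], 2)
lst[0]=4 != 2: 0 + count([1, 2, 4, 5], 2)
lst[0]=1 != 2: 0 + count([2, 4, 5], 2)
lst[0]=2 == 2: 1 + count([4, 5], 2)
lst[0]=4 != 2: 0 + count([5], 2)
lst[0]=5 != 2: 0 + count([], 2)
= 1


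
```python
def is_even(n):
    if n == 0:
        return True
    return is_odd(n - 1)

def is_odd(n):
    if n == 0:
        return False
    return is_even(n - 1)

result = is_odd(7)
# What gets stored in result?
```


is_odd(7)
= is_even(6)
= is_odd(5)
= is_even(4)
= is_odd(3)
= is_even(2)
= is_odd(1)
= is_even(0)
n == 0: return True
= True


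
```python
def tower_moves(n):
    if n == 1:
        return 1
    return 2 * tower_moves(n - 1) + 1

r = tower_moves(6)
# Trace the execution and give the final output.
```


tower_moves(6)
= 2 * tower_moves(5) + 1
= 2 * (2 * tower_moves(4) + 1) + 1
= 2 * (2 * (2 * tower_moves(3) + 1) + 1) + 1
= 2 * (2 * (2 * (2 * tower_moves(2) + 1) + 1) + 1) + 1
= 2 * (2 * (2 * (2 * (2 * tower_moves(1) + 1) + 1) + 1) + 1) + 1
Now compute bottom-up:
tower_moves(1) = 1
tower_moves(2) = 2 * 1 + 1 = 3
tower_moves(3) = 2 * 3 + 1 = 7
tower_moves(4) = 2 * 7 + 1 = 15
tower_moves(5) = 2 * 15 + 1 = 31
tower_moves(6) = 2 * 31 + 1 = 63
= 63


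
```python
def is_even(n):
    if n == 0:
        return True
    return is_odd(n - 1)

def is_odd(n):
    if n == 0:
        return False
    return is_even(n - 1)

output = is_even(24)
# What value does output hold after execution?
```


is_even(24)
= is_odd(23)
= is_even(22)
= is_odd(21)
= is_even(20)
= is_odd(19)
= is_even(18)
= is_odd(17)
= is_even(16)
= is_odd(15)
= is_even(14)
= is_odd(13)
= is_even(12)
= is_odd(11)
= is_even(10)
= is_odd(9)
= is_even(8)
= is_odd(7)
= is_even(6)
= is_odd(5)
= is_even(4)
= is_odd(3)
= is_even(2)
= is_odd(1)
= is_even(0)
n == 0: return True
= True


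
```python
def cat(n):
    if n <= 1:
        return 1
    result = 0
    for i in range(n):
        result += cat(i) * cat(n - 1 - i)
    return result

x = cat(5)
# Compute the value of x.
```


cat(5)
= sum of cat(i) * cat(5-1-i) for i in 0..4
First compute sub-values bottom-up:
  cat(0) = 1, cat(1) = 1
  cat(2) = 1*1 + 1*1 = 2
  cat(3) = 1*2 + 1*1 + 2*1 = 5
  cat(4) = 1*5 + 1*2 + 2*1 + 5*1 = 14
Now cat(5):
  cat(0)*cat(4) = 1*14 = 14
  cat(1)*cat(3) = 1*5 = 5
  cat(2)*cat(2) = 2*2 = 4
  cat(3)*cat(1) = 5*1 = 5
  cat(4)*cat(0) = 14*1 = 14
= 14 + 5 + 4 + 5 + 14
= 42


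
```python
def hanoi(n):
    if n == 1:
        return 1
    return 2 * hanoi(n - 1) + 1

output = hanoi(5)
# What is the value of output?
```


hanoi(5)
= 2 * hanoi(4) + 1
= 2 * (2 * hanoi(3) + 1) + 1
= 2 * (2 * (2 * hanoi(2) + 1) + 1) + 1
= 2 * (2 * (2 * (2 * hanoi(1) + 1) + 1) + 1) + 1
Now compute bottom-up:
hanoi(1) = 1
hanoi(2) = 2 * 1 + 1 = 3
hanoi(3) = 2 * 3 + 1 = 7
hanoi(4) = 2 * 7 + 1 = 15
hanoi(5) = 2 * 15 + 1 = 31
= 31


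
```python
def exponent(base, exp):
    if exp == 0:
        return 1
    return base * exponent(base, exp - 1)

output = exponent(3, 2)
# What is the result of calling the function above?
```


exponent(3, 2)
= 3 * exponent(3, 1)
= 3 * 3 * exponent(3, 0)
= 3 * 3 * 1
= 9


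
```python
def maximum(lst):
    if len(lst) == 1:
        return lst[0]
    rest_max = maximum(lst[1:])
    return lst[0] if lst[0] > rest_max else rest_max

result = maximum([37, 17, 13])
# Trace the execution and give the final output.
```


maximum([37, 17, 13])
= compare 37 with maximum([17, 13])
= compare 17 with maximum([13])
Base: maximum([13]) = 13
compare 17 with 13: max = 17
compare 37 with 17: max = 37
= 37


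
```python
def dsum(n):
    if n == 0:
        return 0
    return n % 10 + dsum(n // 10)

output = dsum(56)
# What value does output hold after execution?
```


dsum(56)
= 6 + dsum(5)
= 6 + 5 + dsum(0)
= 6 + 5 + 0
= 11


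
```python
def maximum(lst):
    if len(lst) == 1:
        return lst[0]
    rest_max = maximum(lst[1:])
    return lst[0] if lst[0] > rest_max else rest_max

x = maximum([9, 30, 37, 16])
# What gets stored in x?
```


maximum([9, 30, 37, 16])
= compare 9 with maximum([30, 37, 16])
= compare 30 with maximum([37, 16])
= compare 37 with maximum([16])
Base: maximum([16]) = 16
compare 37 with 16: max = 37
compare 30 with 37: max = 37
compare 9 with 37: max = 37
= 37


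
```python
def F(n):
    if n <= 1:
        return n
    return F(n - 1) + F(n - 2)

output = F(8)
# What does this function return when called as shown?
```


F(8)
= F(7) + F(6)
= (F(6) + F(5)) + F(6)
Computing bottom-up: F(0)=0, F(1)=1, F(2)=1, F(3)=2, F(4)=3, F(5)=5, F(6)=8, F(7)=13, F(8)=21
= 21


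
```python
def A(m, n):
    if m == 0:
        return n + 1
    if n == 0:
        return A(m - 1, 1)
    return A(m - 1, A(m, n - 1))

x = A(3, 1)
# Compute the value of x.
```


A(3, 1)
= A(2, A(3, 0))
First compute A(3, 0) = 5
= A(2, 5)
= 13


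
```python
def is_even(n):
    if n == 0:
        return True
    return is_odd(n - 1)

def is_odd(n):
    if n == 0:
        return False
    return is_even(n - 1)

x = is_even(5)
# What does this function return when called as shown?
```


is_even(5)
= is_odd(4)
= is_even(3)
= is_odd(2)
= is_even(1)
= is_odd(0)
n == 0: return False
= False


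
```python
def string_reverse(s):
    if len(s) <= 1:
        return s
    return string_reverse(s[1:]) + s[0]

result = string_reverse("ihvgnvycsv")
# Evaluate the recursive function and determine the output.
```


string_reverse("ihvgnvycsv")
= string_reverse("hvgnvycsv") + "i"
= string_reverse("vgnvycsv") + "h" + "i"
= string_reverse("gnvycsv") + "v" + "h" + "i"
= string_reverse("nvycsv") + "g" + "v" + "h" + "i"
= string_reverse("vycsv") + "n" + "g" + "v" + "h" + "i"
= string_reverse("ycsv") + "v" + "n" + "g" + "v" + "h" + "i"
= string_reverse("csv") + "y" + "v" + "n" + "g" + "v" + "h" + "i"
= string_reverse("sv") + "c" + "y" + "v" + "n" + "g" + "v" + "h" + "i"
= string_reverse("v") + "s" + "c" + "y" + "v" + "n" + "g" + "v" + "h" + "i"
= "v" + "s" + "c" + "y" + "v" + "n" + "g" + "v" + "h" + "i"
= "vscyvngvhi"


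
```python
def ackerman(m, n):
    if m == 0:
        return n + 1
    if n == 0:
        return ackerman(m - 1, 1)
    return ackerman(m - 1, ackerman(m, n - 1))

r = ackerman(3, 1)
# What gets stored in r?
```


ackerman(3, 1)
= ackerman(2, ackerman(3, 0))
First compute ackerman(3, 0) = 5
= ackerman(2, 5)
= 13


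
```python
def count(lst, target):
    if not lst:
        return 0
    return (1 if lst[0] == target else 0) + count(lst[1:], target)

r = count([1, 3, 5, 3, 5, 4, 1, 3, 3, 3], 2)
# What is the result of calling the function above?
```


count([1, 3, 5, 3, 5, 4, 1, 3, 3, 3], 2)
lst[0]=1 != 2: 0 + count([3, 5, 3, 5, 4, 1, 3, 3, 3], 2)
lst[0]=3 != 2: 0 + count([5, 3, 5, 4, 1, 3, 3, 3], 2)
lst[0]=5 != 2: 0 + count([3, 5, 4, 1, 3, 3, 3], 2)
lst[0]=3 != 2: 0 + count([5, 4, 1, 3, 3, 3], 2)
lst[0]=5 != 2: 0 + count([4, 1, 3, 3, 3], 2)
lst[0]=4 != 2: 0 + count([1, 3, 3, 3], 2)
lst[0]=1 != 2: 0 + count([3, 3, 3], 2)
lst[0]=3 != 2: 0 + count([3, 3], 2)
lst[0]=3 != 2: 0 + count([3], 2)
lst[0]=3 != 2: 0 + count([], 2)
= 0


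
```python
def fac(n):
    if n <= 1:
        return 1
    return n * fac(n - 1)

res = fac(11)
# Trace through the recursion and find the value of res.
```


fac(11)
= 11 * fac(10)
= 11 * 10 * fac(9)
= 11 * 10 * 9 * fac(8)
= 11 * 10 * 9 * 8 * fac(7)
= 11 * 10 * 9 * 8 * 7 * fac(6)
= 11 * 10 * 9 * 8 * 7 * 6 * fac(5)
= 11 * 10 * 9 * 8 * 7 * 6 * 5 * fac(4)
= 11 * 10 * 9 * 8 * 7 * 6 * 5 * 4 * fac(3)
= 11 * 10 * 9 * 8 * 7 * 6 * 5 * 4 * 3 * fac(2)
= 11 * 10 * 9 * 8 * 7 * 6 * 5 * 4 * 3 * 2 * fac(1)
= 11 * 10 * 9 * 8 * 7 * 6 * 5 * 4 * 3 * 2 * 1
= 39916800


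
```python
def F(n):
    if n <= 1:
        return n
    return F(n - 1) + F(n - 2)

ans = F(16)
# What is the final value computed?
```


F(16)
= F(15) + F(14)
= (F(14) + F(13)) + F(14)
Computing bottom-up: F(0)=0, F(1)=1, F(2)=1, F(3)=2, F(4)=3, F(5)=5, F(6)=8, F(7)=13, F(8)=21, F(9)=34, F(10)=55, F(11)=89, F(12)=144, F(13)=233, F(14)=377, F(15)=610, F(16)=987
= 987


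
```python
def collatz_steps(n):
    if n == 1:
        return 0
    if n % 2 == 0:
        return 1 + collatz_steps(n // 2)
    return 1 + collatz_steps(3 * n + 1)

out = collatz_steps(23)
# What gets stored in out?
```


collatz_steps(23)
23 is odd -> 3*23+1 = 70 -> collatz_steps(70)
70 is even -> collatz_steps(35)
35 is odd -> 3*35+1 = 106 -> collatz_steps(106)
106 is even -> collatz_steps(53)
53 is odd -> 3*53+1 = 160 -> collatz_steps(160)
160 is even -> collatz_steps(80)
80 is even -> collatz_steps(40)
40 is even -> collatz_steps(20)
20 is even -> collatz_steps(10)
10 is even -> collatz_steps(5)
5 is odd -> 3*5+1 = 16 -> collatz_steps(16)
16 is even -> collatz_steps(8)
8 is even -> collatz_steps(4)
4 is even -> collatz_steps(2)
2 is even -> collatz_steps(1)
Reached 1 after 15 steps
= 15


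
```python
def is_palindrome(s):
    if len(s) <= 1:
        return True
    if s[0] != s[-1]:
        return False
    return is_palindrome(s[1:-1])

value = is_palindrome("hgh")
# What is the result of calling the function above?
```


is_palindrome("hgh")
"hgh": s[0]='h' == s[-1]='h' -> is_palindrome("g")
"g": len <= 1 -> True
= True


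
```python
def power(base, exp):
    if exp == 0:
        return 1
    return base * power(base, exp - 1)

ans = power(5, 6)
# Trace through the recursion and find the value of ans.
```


power(5, 6)
= 5 * power(5, 5)
= 5 * 5 * power(5, 4)
= 5 * 5 * 5 * power(5, 3)
= 5 * 5 * 5 * 5 * power(5, 2)
= 5 * 5 * 5 * 5 * 5 * power(5, 1)
= 5 * 5 * 5 * 5 * 5 * 5 * power(5, 0)
= 5 * 5 * 5 * 5 * 5 * 5 * 1
= 15625


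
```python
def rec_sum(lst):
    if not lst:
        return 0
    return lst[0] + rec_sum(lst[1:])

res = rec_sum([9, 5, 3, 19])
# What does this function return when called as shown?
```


rec_sum([9, 5, 3, 19])
= 9 + rec_sum([5, 3, 19])
= 9 + 5 + rec_sum([3, 19])
= 9 + 5 + 3 + rec_sum([19])
= 9 + 5 + 3 + 19 + rec_sum([])
= 9 + 5 + 3 + 19 + 0
= 36


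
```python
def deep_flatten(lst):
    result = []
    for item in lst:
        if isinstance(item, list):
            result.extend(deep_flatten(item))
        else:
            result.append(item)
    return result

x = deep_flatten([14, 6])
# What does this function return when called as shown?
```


deep_flatten([14, 6])
Processing each element:
  14 is not a list -> append 14
  6 is not a list -> append 6
= [14, 6]


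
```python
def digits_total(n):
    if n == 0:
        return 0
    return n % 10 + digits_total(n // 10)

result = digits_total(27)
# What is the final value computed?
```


digits_total(27)
= 7 + digits_total(2)
= 7 + 2 + digits_total(0)
= 7 + 2 + 0
= 9


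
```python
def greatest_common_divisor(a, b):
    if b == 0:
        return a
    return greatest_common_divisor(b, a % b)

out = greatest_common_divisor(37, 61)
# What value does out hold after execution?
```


greatest_common_divisor(37, 61)
= greatest_common_divisor(61, 37 % 61) = greatest_common_divisor(61, 37)
= greatest_common_divisor(37, 61 % 37) = greatest_common_divisor(37, 24)
= greatest_common_divisor(24, 37 % 24) = greatest_common_divisor(24, 13)
= greatest_common_divisor(13, 24 % 13) = greatest_common_divisor(13, 11)
= greatest_common_divisor(11, 13 % 11) = greatest_common_divisor(11, 2)
= greatest_common_divisor(2, 11 % 2) = greatest_common_divisor(2, 1)
= greatest_common_divisor(1, 2 % 1) = greatest_common_divisor(1, 0)
b == 0, return a = 1


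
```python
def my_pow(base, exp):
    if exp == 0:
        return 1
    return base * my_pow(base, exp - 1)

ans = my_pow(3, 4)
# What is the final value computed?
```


my_pow(3, 4)
= 3 * my_pow(3, 3)
= 3 * 3 * my_pow(3, 2)
= 3 * 3 * 3 * my_pow(3, 1)
= 3 * 3 * 3 * 3 * my_pow(3, 0)
= 3 * 3 * 3 * 3 * 1
= 81


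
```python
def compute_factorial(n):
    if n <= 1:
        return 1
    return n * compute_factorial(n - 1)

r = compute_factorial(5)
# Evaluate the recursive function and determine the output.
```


compute_factorial(5)
= 5 * compute_factorial(4)
= 5 * 4 * compute_factorial(3)
= 5 * 4 * 3 * compute_factorial(2)
= 5 * 4 * 3 * 2 * compute_factorial(1)
= 5 * 4 * 3 * 2 * 1
= 120


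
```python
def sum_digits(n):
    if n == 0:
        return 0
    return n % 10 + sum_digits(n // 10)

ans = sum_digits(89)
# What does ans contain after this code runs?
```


sum_digits(89)
= 9 + sum_digits(8)
= 9 + 8 + sum_digits(0)
= 9 + 8 + 0
= 17


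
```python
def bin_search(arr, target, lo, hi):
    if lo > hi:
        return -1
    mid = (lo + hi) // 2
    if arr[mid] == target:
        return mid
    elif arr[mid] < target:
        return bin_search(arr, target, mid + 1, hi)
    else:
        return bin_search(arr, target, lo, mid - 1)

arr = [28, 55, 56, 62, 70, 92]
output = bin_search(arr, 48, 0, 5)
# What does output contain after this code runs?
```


bin_search(arr, 48, 0, 5)
lo=0, hi=5, mid=2, arr[mid]=56
56 > 48, search left half
lo=0, hi=1, mid=0, arr[mid]=28
28 < 48, search right half
lo=1, hi=1, mid=1, arr[mid]=55
55 > 48, search left half
lo > hi, target not found, return -1
= -1


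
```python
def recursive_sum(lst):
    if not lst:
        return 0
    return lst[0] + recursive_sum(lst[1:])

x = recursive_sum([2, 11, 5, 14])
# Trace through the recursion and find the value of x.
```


recursive_sum([2, 11, 5, 14])
= 2 + recursive_sum([11, 5, 14])
= 2 + 11 + recursive_sum([5, 14])
= 2 + 11 + 5 + recursive_sum([14])
= 2 + 11 + 5 + 14 + recursive_sum([])
= 2 + 11 + 5 + 14 + 0
= 32


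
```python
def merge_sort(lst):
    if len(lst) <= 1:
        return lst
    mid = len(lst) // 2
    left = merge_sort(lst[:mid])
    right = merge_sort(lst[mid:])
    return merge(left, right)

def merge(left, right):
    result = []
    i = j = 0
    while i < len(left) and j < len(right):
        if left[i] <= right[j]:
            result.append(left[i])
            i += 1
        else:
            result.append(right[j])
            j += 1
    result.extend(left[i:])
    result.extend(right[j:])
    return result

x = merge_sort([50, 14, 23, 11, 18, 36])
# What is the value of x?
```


merge_sort([50, 14, 23, 11, 18, 36])
Split into [50, 14, 23] and [11, 18, 36]
Left sorted: [14, 23, 50]
Right sorted: [11, 18, 36]
Merge [14, 23, 50] and [11, 18, 36]
= [11, 14, 18, 23, 36, 50]


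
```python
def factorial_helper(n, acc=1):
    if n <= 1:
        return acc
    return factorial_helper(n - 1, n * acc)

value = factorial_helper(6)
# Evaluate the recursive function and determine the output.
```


factorial_helper(6, 1)
= factorial_helper(5, 6 * 1) = factorial_helper(5, 6)
= factorial_helper(4, 5 * 6) = factorial_helper(4, 30)
= factorial_helper(3, 4 * 30) = factorial_helper(3, 120)
= factorial_helper(2, 3 * 120) = factorial_helper(2, 360)
= factorial_helper(1, 2 * 360) = factorial_helper(1, 720)
n <= 1, return acc = 720


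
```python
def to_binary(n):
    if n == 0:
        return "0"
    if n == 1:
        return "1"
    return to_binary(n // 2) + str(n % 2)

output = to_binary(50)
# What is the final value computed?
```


to_binary(50)
= to_binary(25) + "0"
= to_binary(12) + "1" + "0"
= to_binary(6) + "0" + "1" + "0"
= to_binary(3) + "0" + "0" + "1" + "0"
= to_binary(1) + "1" + "0" + "0" + "1" + "0"
= "1" + "1" + "0" + "0" + "1" + "0"
= "110010"


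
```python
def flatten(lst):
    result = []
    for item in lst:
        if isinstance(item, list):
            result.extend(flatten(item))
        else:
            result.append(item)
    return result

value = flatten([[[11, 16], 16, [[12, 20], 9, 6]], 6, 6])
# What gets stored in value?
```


flatten([[[11, 16], 16, [[12, 20], 9, 6]], 6, 6])
Processing each element:
  [[11, 16], 16, [[12, 20], 9, 6]] is a list -> flatten recursively -> [11, 16, 16, 12, 20, 9, 6]
  6 is not a list -> append 6
  6 is not a list -> append 6
= [11, 16, 16, 12, 20, 9, 6, 6, 6]
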